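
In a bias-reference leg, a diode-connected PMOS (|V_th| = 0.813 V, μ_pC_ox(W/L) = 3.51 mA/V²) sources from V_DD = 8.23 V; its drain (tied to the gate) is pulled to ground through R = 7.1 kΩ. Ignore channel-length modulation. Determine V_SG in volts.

With gate tied to drain, V_SG = V_SD ≥ V_SG − |V_th|, so the device is in saturation.
KCL at the drain: ½ k_p (V_SG − |V_th|)² = (V_DD − V_SG)/R.
Let x = V_SG − 0.813. Then 12.5 x² + x − 7.417 = 0, giving x = 0.732 V (positive root), so V_SG = 1.55 V.
I_D = (V_DD − V_SG)/R = (8.23 − 1.55) / 7.1 = 0.941 mA.

V_SG = 1.55 V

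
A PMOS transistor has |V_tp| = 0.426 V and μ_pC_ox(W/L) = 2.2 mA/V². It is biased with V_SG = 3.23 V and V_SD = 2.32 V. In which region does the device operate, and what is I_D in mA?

V_ov = V_SG − |V_tp| = 3.23 − 0.426 = 2.8 V.
Since V_SD = 2.32 V < V_ov = 2.8 V, the device is in the triode region.
I_D = k_p [V_ov · V_SD − ½ V_SD²] = 2.2 × [2.8 × 2.32 − 0.5 × 2.32²] = 8.39 mA.

Triode; I_D = 8.39 mA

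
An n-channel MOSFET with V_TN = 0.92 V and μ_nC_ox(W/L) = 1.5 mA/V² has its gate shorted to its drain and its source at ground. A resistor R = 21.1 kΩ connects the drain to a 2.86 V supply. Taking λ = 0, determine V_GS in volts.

V_GS = 1.24 V

With gate tied to drain, V_GS = V_DS ≥ V_GS − V_TN, so the device is in saturation.
KCL at the drain: ½ k_n (V_GS − V_TN)² = (V_DD − V_GS)/R.
Let x = V_GS − 0.92. Then 15.8 x² + x − 1.94 = 0, giving x = 0.32 V (positive root), so V_GS = 1.24 V.
I_D = (V_DD − V_GS)/R = (2.86 − 1.24) / 21.1 = 0.0768 mA.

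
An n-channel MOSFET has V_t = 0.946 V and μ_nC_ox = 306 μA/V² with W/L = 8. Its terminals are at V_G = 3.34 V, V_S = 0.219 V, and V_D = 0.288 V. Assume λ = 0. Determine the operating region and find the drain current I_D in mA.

Triode; I_D = 0.362 mA

V_GS = V_G − V_S = 3.34 − 0.219 = 3.12 V; V_DS = V_D − V_S = 0.288 − 0.219 = 0.069 V.
k_n = μ_nC_ox · (W/L) = 2.448 mA/V².
V_ov = V_GS − V_t = 3.12 − 0.946 = 2.17 V.
Since V_DS = 0.069 V < V_ov = 2.17 V, the device is in the triode region.
I_D = k_n [V_ov · V_DS − ½ V_DS²] = 2.448 × [2.17 × 0.069 − 0.5 × 0.069²] = 0.362 mA.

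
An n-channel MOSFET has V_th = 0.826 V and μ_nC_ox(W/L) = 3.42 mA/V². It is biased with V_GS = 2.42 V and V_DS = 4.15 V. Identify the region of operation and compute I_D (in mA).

Saturation; I_D = 4.34 mA

V_ov = V_GS − V_th = 2.42 − 0.826 = 1.59 V.
Since V_DS = 4.15 V ≥ V_ov = 1.59 V, the device is in saturation.
I_D = ½ k_n V_ov² = 0.5 × 3.42 × 1.59² = 4.34 mA.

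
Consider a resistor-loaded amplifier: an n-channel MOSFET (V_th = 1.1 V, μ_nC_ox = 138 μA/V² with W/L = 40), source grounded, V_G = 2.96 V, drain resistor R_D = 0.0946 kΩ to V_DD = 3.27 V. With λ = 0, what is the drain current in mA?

V_GS = V_G = 2.96 V, so V_ov = 2.96 − 1.1 = 1.86 V.
k_n = μ_nC_ox · (W/L) = 5.52 mA/V².
Assume saturation: I_D = ½ k_n V_ov² = 0.5 × 5.52 × 1.86² = 9.55 mA, giving V_DS = V_DD − I_D R_D = 3.27 − 9.55 × 0.0946 = 2.37 V.
V_DS = 2.37 V ≥ V_ov = 1.86 V, confirming saturation.

I_D = 9.55 mA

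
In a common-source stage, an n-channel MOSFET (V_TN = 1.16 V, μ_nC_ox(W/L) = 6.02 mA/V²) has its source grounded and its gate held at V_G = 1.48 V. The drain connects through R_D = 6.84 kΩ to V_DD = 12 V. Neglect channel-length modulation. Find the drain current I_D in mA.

V_GS = V_G = 1.48 V, so V_ov = 1.48 − 1.16 = 0.32 V.
Assume saturation: I_D = ½ k_n V_ov² = 0.5 × 6.02 × 0.32² = 0.308 mA, giving V_DS = V_DD − I_D R_D = 12 − 0.308 × 6.84 = 9.89 V.
V_DS = 9.89 V ≥ V_ov = 0.32 V, confirming saturation.

I_D = 0.308 mA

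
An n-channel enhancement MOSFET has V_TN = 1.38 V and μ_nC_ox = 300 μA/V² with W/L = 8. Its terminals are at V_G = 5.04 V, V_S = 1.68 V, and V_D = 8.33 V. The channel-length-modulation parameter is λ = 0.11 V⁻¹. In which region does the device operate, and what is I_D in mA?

Saturation; I_D = 8.15 mA

V_GS = V_G − V_S = 5.04 − 1.68 = 3.36 V; V_DS = V_D − V_S = 8.33 − 1.68 = 6.65 V.
k_n = μ_nC_ox · (W/L) = 2.4 mA/V².
V_ov = V_GS − V_TN = 3.36 − 1.38 = 1.98 V.
Since V_DS = 6.65 V ≥ V_ov = 1.98 V, the device is in saturation.
I_D = ½ k_n V_ov² (1 + λ V_DS) = 0.5 × 2.4 × 1.98² × (1 + 0.11 × 6.65) = 8.15 mA.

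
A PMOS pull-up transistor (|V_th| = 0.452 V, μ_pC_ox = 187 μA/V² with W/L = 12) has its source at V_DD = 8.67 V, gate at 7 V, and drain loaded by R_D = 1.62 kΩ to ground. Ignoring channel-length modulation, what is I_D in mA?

V_SG = V_DD − V_G = 8.67 − 7 = 1.67 V, so V_ov = 1.67 − 0.452 = 1.22 V.
k_p = μ_pC_ox · (W/L) = 2.244 mA/V².
Assume saturation: I_D = ½ k_p V_ov² = 0.5 × 2.244 × 1.22² = 1.66 mA, giving V_SD = V_DD − I_D R_D = 8.67 − 1.66 × 1.62 = 5.97 V.
V_SD = 5.97 V ≥ V_ov = 1.22 V, confirming saturation.

I_D = 1.66 mA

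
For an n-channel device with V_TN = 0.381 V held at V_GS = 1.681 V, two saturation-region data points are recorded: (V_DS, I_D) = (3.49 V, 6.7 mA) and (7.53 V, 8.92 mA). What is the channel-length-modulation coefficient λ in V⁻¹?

With V_GS fixed, I_D ∝ (1 + λ V_DS) in saturation, so I_D2/I_D1 = (1 + λ V_DS2)/(1 + λ V_DS1).
8.92/6.7 = 1.331 = (1 + 7.53 λ)/(1 + 3.49 λ).
Solving: λ (I_D1 V_DS2 − I_D2 V_DS1) = I_D2 − I_D1, so λ = (8.92 − 6.7) / (6.7 × 7.53 − 8.92 × 3.49) = 2.22 / 19.3 = 0.115 V⁻¹.

λ = 0.115 V⁻¹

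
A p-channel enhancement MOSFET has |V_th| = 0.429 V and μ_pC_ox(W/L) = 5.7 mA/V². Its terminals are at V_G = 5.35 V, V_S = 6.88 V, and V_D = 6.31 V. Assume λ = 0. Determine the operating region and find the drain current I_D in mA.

Triode; I_D = 2.65 mA

V_SG = V_S − V_G = 6.88 − 5.35 = 1.53 V; V_SD = V_S − V_D = 6.88 − 6.31 = 0.57 V.
V_ov = V_SG − |V_th| = 1.53 − 0.429 = 1.1 V.
Since V_SD = 0.57 V < V_ov = 1.1 V, the device is in the triode region.
I_D = k_p [V_ov · V_SD − ½ V_SD²] = 5.7 × [1.1 × 0.57 − 0.5 × 0.57²] = 2.65 mA.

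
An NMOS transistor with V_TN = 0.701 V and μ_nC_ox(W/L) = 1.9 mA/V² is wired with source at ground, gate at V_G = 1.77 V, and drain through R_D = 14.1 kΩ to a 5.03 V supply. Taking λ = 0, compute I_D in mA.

V_GS = V_G = 1.77 V, so V_ov = 1.77 − 0.701 = 1.07 V.
Assume saturation: I_D = ½ k_n V_ov² = 0.5 × 1.9 × 1.07² = 1.09 mA, giving V_DS = V_DD − I_D R_D = 5.03 − 1.09 × 14.1 = -10.3 V.
But -10.3 V < V_ov = 1.07 V, so the device is actually in triode.
In triode I_D = k_n[V_ov V_DS − ½ V_DS²] and I_D = (V_DD − V_DS)/R_D. Equating: 13.4 V_DS² − 29.64 V_DS + 5.03 = 0, giving V_DS = 0.185 V (the root below V_ov).
I_D = (5.03 − 0.185) / 14.1 = 0.344 mA.

I_D = 0.344 mA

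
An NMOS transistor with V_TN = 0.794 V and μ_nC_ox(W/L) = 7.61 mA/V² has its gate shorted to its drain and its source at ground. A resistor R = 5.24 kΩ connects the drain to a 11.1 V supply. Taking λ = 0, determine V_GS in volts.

With gate tied to drain, V_GS = V_DS ≥ V_GS − V_TN, so the device is in saturation.
KCL at the drain: ½ k_n (V_GS − V_TN)² = (V_DD − V_GS)/R.
Let x = V_GS − 0.794. Then 19.9 x² + x − 10.31 = 0, giving x = 0.694 V (positive root), so V_GS = 1.49 V.
I_D = (V_DD − V_GS)/R = (11.1 − 1.49) / 5.24 = 1.83 mA.

V_GS = 1.49 V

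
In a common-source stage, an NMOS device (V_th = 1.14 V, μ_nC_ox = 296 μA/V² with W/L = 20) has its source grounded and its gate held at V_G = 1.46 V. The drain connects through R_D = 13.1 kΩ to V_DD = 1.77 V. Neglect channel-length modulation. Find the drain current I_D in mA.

I_D = 0.129 mA

V_GS = V_G = 1.46 V, so V_ov = 1.46 − 1.14 = 0.32 V.
k_n = μ_nC_ox · (W/L) = 5.92 mA/V².
Assume saturation: I_D = ½ k_n V_ov² = 0.5 × 5.92 × 0.32² = 0.303 mA, giving V_DS = V_DD − I_D R_D = 1.77 − 0.303 × 13.1 = -2.2 V.
But -2.2 V < V_ov = 0.32 V, so the device is actually in triode.
In triode I_D = k_n[V_ov V_DS − ½ V_DS²] and I_D = (V_DD − V_DS)/R_D. Equating: 38.8 V_DS² − 25.82 V_DS + 1.77 = 0, giving V_DS = 0.0776 V (the root below V_ov).
I_D = (1.77 − 0.0776) / 13.1 = 0.129 mA.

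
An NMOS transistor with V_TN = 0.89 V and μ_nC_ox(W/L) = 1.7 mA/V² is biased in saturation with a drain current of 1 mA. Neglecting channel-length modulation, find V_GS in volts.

In saturation I_D = ½ k_n (V_GS − V_TN)², so V_GS − V_TN = √(2 I_D / k_n) = √(2 × 1 / 1.7) = 1.08 V.
V_GS = 0.89 + 1.08 = 1.97 V.

V_GS = 1.97 V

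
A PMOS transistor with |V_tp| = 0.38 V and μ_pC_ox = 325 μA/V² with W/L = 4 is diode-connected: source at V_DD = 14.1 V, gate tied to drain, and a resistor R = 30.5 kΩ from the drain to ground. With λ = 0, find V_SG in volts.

V_SG = 1.19 V

With gate tied to drain, V_SG = V_SD ≥ V_SG − |V_tp|, so the device is in saturation.
k_p = μ_pC_ox · (W/L) = 1.3 mA/V².
KCL at the drain: ½ k_p (V_SG − |V_tp|)² = (V_DD − V_SG)/R.
Let x = V_SG − 0.38. Then 19.8 x² + x − 13.72 = 0, giving x = 0.807 V (positive root), so V_SG = 1.19 V.
I_D = (V_DD − V_SG)/R = (14.1 − 1.19) / 30.5 = 0.423 mA.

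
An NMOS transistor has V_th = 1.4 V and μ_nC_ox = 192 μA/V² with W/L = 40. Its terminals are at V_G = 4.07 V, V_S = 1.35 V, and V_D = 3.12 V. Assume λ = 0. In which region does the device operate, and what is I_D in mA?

Saturation; I_D = 6.69 mA

V_GS = V_G − V_S = 4.07 − 1.35 = 2.72 V; V_DS = V_D − V_S = 3.12 − 1.35 = 1.77 V.
k_n = μ_nC_ox · (W/L) = 7.68 mA/V².
V_ov = V_GS − V_th = 2.72 − 1.4 = 1.32 V.
Since V_DS = 1.77 V ≥ V_ov = 1.32 V, the device is in saturation.
I_D = ½ k_n V_ov² = 0.5 × 7.68 × 1.32² = 6.69 mA.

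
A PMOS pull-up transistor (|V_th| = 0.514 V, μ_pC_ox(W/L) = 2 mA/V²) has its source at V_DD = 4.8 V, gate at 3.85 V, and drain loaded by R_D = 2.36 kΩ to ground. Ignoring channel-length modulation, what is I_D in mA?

V_SG = V_DD − V_G = 4.8 − 3.85 = 0.95 V, so V_ov = 0.95 − 0.514 = 0.436 V.
Assume saturation: I_D = ½ k_p V_ov² = 0.5 × 2 × 0.436² = 0.19 mA, giving V_SD = V_DD − I_D R_D = 4.8 − 0.19 × 2.36 = 4.35 V.
V_SD = 4.35 V ≥ V_ov = 0.436 V, confirming saturation.

I_D = 0.190 mA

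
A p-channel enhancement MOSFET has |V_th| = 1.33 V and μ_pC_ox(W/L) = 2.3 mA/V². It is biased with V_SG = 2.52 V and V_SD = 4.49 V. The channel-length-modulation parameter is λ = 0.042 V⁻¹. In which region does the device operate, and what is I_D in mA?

Saturation; I_D = 1.94 mA

V_ov = V_SG − |V_th| = 2.52 − 1.33 = 1.19 V.
Since V_SD = 4.49 V ≥ V_ov = 1.19 V, the device is in saturation.
I_D = ½ k_p V_ov² (1 + λ V_SD) = 0.5 × 2.3 × 1.19² × (1 + 0.042 × 4.49) = 1.94 mA.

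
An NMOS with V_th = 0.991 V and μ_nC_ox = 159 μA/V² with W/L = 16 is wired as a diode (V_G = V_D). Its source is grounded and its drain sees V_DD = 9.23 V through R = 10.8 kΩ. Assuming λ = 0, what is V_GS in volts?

With gate tied to drain, V_GS = V_DS ≥ V_GS − V_th, so the device is in saturation.
k_n = μ_nC_ox · (W/L) = 2.544 mA/V².
KCL at the drain: ½ k_n (V_GS − V_th)² = (V_DD − V_GS)/R.
Let x = V_GS − 0.991. Then 13.7 x² + x − 8.239 = 0, giving x = 0.739 V (positive root), so V_GS = 1.73 V.
I_D = (V_DD − V_GS)/R = (9.23 − 1.73) / 10.8 = 0.694 mA.

V_GS = 1.73 V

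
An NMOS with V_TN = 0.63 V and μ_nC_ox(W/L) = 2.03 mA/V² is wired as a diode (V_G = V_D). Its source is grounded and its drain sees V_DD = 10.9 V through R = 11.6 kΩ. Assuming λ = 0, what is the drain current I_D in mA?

With gate tied to drain, V_GS = V_DS ≥ V_GS − V_TN, so the device is in saturation.
KCL at the drain: ½ k_n (V_GS − V_TN)² = (V_DD − V_GS)/R.
Let x = V_GS − 0.63. Then 11.8 x² + x − 10.27 = 0, giving x = 0.892 V (positive root), so V_GS = 1.52 V.
I_D = (V_DD − V_GS)/R = (10.9 − 1.52) / 11.6 = 0.808 mA.

I_D = 0.808 mA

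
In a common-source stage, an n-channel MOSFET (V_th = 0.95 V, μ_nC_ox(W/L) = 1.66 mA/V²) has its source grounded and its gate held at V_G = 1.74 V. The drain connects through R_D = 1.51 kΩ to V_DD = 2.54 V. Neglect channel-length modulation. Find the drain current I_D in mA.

V_GS = V_G = 1.74 V, so V_ov = 1.74 − 0.95 = 0.79 V.
Assume saturation: I_D = ½ k_n V_ov² = 0.5 × 1.66 × 0.79² = 0.518 mA, giving V_DS = V_DD − I_D R_D = 2.54 − 0.518 × 1.51 = 1.76 V.
V_DS = 1.76 V ≥ V_ov = 0.79 V, confirming saturation.

I_D = 0.518 mA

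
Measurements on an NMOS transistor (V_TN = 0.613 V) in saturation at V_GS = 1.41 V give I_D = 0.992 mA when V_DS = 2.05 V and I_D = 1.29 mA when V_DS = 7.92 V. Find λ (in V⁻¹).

With V_GS fixed, I_D ∝ (1 + λ V_DS) in saturation, so I_D2/I_D1 = (1 + λ V_DS2)/(1 + λ V_DS1).
1.29/0.992 = 1.3 = (1 + 7.92 λ)/(1 + 2.05 λ).
Solving: λ (I_D1 V_DS2 − I_D2 V_DS1) = I_D2 − I_D1, so λ = (1.29 − 0.992) / (0.992 × 7.92 − 1.29 × 2.05) = 0.298 / 5.21 = 0.0572 V⁻¹.

λ = 0.0572 V⁻¹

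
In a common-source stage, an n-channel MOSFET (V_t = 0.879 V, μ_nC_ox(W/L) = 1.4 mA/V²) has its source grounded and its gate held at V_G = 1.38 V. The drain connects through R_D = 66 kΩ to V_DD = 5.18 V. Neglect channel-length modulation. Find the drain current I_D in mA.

I_D = 0.0766 mA

V_GS = V_G = 1.38 V, so V_ov = 1.38 − 0.879 = 0.501 V.
Assume saturation: I_D = ½ k_n V_ov² = 0.5 × 1.4 × 0.501² = 0.176 mA, giving V_DS = V_DD − I_D R_D = 5.18 − 0.176 × 66 = -6.42 V.
But -6.42 V < V_ov = 0.501 V, so the device is actually in triode.
In triode I_D = k_n[V_ov V_DS − ½ V_DS²] and I_D = (V_DD − V_DS)/R_D. Equating: 46.2 V_DS² − 47.29 V_DS + 5.18 = 0, giving V_DS = 0.125 V (the root below V_ov).
I_D = (5.18 − 0.125) / 66 = 0.0766 mA.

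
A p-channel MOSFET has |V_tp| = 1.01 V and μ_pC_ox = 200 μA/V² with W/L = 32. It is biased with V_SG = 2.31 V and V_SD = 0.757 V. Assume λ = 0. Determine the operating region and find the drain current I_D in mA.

k_p = μ_pC_ox · (W/L) = 6.4 mA/V².
V_ov = V_SG − |V_tp| = 2.31 − 1.01 = 1.3 V.
Since V_SD = 0.757 V < V_ov = 1.3 V, the device is in the triode region.
I_D = k_p [V_ov · V_SD − ½ V_SD²] = 6.4 × [1.3 × 0.757 − 0.5 × 0.757²] = 4.46 mA.

Triode; I_D = 4.46 mA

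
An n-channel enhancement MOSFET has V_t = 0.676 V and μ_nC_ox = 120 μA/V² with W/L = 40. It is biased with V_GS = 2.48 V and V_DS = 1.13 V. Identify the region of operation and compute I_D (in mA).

k_n = μ_nC_ox · (W/L) = 4.8 mA/V².
V_ov = V_GS − V_t = 2.48 − 0.676 = 1.8 V.
Since V_DS = 1.13 V < V_ov = 1.8 V, the device is in the triode region.
I_D = k_n [V_ov · V_DS − ½ V_DS²] = 4.8 × [1.8 × 1.13 − 0.5 × 1.13²] = 6.72 mA.

Triode; I_D = 6.72 mA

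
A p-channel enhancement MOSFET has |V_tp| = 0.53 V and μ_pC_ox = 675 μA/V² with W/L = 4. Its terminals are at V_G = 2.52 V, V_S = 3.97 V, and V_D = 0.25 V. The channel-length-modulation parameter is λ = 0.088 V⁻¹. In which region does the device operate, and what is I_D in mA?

V_SG = V_S − V_G = 3.97 − 2.52 = 1.45 V; V_SD = V_S − V_D = 3.97 − 0.25 = 3.72 V.
k_p = μ_pC_ox · (W/L) = 2.7 mA/V².
V_ov = V_SG − |V_tp| = 1.45 − 0.53 = 0.92 V.
Since V_SD = 3.72 V ≥ V_ov = 0.92 V, the device is in saturation.
I_D = ½ k_p V_ov² (1 + λ V_SD) = 0.5 × 2.7 × 0.92² × (1 + 0.088 × 3.72) = 1.52 mA.

Saturation; I_D = 1.52 mA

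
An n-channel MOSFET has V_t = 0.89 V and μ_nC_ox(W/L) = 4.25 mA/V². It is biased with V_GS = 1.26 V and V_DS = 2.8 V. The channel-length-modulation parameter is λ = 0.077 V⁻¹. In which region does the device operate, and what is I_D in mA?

Saturation; I_D = 0.354 mA

V_ov = V_GS − V_t = 1.26 − 0.89 = 0.37 V.
Since V_DS = 2.8 V ≥ V_ov = 0.37 V, the device is in saturation.
I_D = ½ k_n V_ov² (1 + λ V_DS) = 0.5 × 4.25 × 0.37² × (1 + 0.077 × 2.8) = 0.354 mA.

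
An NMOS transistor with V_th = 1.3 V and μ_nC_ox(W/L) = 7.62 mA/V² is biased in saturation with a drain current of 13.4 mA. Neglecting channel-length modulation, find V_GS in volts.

V_GS = 3.18 V

In saturation I_D = ½ k_n (V_GS − V_th)², so V_GS − V_th = √(2 I_D / k_n) = √(2 × 13.4 / 7.62) = 1.88 V.
V_GS = 1.3 + 1.88 = 3.18 V.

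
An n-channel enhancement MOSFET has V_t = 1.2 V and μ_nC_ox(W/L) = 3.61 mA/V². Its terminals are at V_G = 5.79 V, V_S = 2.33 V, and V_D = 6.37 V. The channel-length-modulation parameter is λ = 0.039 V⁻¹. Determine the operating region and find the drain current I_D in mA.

Saturation; I_D = 10.7 mA

V_GS = V_G − V_S = 5.79 − 2.33 = 3.46 V; V_DS = V_D − V_S = 6.37 − 2.33 = 4.04 V.
V_ov = V_GS − V_t = 3.46 − 1.2 = 2.26 V.
Since V_DS = 4.04 V ≥ V_ov = 2.26 V, the device is in saturation.
I_D = ½ k_n V_ov² (1 + λ V_DS) = 0.5 × 3.61 × 2.26² × (1 + 0.039 × 4.04) = 10.7 mA.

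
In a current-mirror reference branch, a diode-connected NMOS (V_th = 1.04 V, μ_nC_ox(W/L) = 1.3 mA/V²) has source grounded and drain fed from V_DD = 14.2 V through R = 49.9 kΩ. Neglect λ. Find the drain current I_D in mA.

With gate tied to drain, V_GS = V_DS ≥ V_GS − V_th, so the device is in saturation.
KCL at the drain: ½ k_n (V_GS − V_th)² = (V_DD − V_GS)/R.
Let x = V_GS − 1.04. Then 32.4 x² + x − 13.16 = 0, giving x = 0.622 V (positive root), so V_GS = 1.66 V.
I_D = (V_DD − V_GS)/R = (14.2 − 1.66) / 49.9 = 0.251 mA.

I_D = 0.251 mA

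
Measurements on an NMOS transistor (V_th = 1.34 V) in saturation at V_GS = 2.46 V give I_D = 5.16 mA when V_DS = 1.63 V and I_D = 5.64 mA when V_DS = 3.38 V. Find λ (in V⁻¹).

With V_GS fixed, I_D ∝ (1 + λ V_DS) in saturation, so I_D2/I_D1 = (1 + λ V_DS2)/(1 + λ V_DS1).
5.64/5.16 = 1.093 = (1 + 3.38 λ)/(1 + 1.63 λ).
Solving: λ (I_D1 V_DS2 − I_D2 V_DS1) = I_D2 − I_D1, so λ = (5.64 − 5.16) / (5.16 × 3.38 − 5.64 × 1.63) = 0.48 / 8.25 = 0.0582 V⁻¹.

λ = 0.0582 V⁻¹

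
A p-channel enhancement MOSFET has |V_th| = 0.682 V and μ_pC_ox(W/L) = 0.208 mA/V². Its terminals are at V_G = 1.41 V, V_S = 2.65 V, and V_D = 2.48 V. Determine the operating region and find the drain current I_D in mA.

Triode; I_D = 0.0167 mA

V_SG = V_S − V_G = 2.65 − 1.41 = 1.24 V; V_SD = V_S − V_D = 2.65 − 2.48 = 0.17 V.
V_ov = V_SG − |V_th| = 1.24 − 0.682 = 0.558 V.
Since V_SD = 0.17 V < V_ov = 0.558 V, the device is in the triode region.
I_D = k_p [V_ov · V_SD − ½ V_SD²] = 0.208 × [0.558 × 0.17 − 0.5 × 0.17²] = 0.0167 mA.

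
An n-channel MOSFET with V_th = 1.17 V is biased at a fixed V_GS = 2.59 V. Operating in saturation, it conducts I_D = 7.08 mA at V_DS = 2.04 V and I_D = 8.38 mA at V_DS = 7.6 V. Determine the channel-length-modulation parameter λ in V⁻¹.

With V_GS fixed, I_D ∝ (1 + λ V_DS) in saturation, so I_D2/I_D1 = (1 + λ V_DS2)/(1 + λ V_DS1).
8.38/7.08 = 1.184 = (1 + 7.6 λ)/(1 + 2.04 λ).
Solving: λ (I_D1 V_DS2 − I_D2 V_DS1) = I_D2 − I_D1, so λ = (8.38 − 7.08) / (7.08 × 7.6 − 8.38 × 2.04) = 1.3 / 36.7 = 0.0354 V⁻¹.

λ = 0.0354 V⁻¹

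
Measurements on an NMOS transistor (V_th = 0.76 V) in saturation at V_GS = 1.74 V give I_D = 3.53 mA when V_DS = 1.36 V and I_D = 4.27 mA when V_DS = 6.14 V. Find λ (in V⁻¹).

With V_GS fixed, I_D ∝ (1 + λ V_DS) in saturation, so I_D2/I_D1 = (1 + λ V_DS2)/(1 + λ V_DS1).
4.27/3.53 = 1.21 = (1 + 6.14 λ)/(1 + 1.36 λ).
Solving: λ (I_D1 V_DS2 − I_D2 V_DS1) = I_D2 − I_D1, so λ = (4.27 − 3.53) / (3.53 × 6.14 − 4.27 × 1.36) = 0.74 / 15.9 = 0.0466 V⁻¹.

λ = 0.0466 V⁻¹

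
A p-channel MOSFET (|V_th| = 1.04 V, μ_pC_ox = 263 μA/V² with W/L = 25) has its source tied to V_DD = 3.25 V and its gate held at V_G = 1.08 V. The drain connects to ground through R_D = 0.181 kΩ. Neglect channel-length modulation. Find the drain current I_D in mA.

V_SG = V_DD − V_G = 3.25 − 1.08 = 2.17 V, so V_ov = 2.17 − 1.04 = 1.13 V.
k_p = μ_pC_ox · (W/L) = 6.575 mA/V².
Assume saturation: I_D = ½ k_p V_ov² = 0.5 × 6.575 × 1.13² = 4.2 mA, giving V_SD = V_DD − I_D R_D = 3.25 − 4.2 × 0.181 = 2.49 V.
V_SD = 2.49 V ≥ V_ov = 1.13 V, confirming saturation.

I_D = 4.20 mA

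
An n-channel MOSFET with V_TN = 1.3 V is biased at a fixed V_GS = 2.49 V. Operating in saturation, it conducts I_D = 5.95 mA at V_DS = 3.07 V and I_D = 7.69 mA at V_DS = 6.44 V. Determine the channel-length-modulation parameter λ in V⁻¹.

With V_GS fixed, I_D ∝ (1 + λ V_DS) in saturation, so I_D2/I_D1 = (1 + λ V_DS2)/(1 + λ V_DS1).
7.69/5.95 = 1.292 = (1 + 6.44 λ)/(1 + 3.07 λ).
Solving: λ (I_D1 V_DS2 − I_D2 V_DS1) = I_D2 − I_D1, so λ = (7.69 − 5.95) / (5.95 × 6.44 − 7.69 × 3.07) = 1.74 / 14.7 = 0.118 V⁻¹.

λ = 0.118 V⁻¹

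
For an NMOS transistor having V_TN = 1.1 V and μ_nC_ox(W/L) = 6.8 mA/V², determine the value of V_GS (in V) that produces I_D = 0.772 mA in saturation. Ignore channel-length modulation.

In saturation I_D = ½ k_n (V_GS − V_TN)², so V_GS − V_TN = √(2 I_D / k_n) = √(2 × 0.772 / 6.8) = 0.477 V.
V_GS = 1.1 + 0.477 = 1.58 V.

V_GS = 1.58 V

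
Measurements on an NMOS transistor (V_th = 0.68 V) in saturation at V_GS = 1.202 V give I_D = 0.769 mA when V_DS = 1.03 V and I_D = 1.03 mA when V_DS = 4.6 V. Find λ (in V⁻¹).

With V_GS fixed, I_D ∝ (1 + λ V_DS) in saturation, so I_D2/I_D1 = (1 + λ V_DS2)/(1 + λ V_DS1).
1.03/0.769 = 1.339 = (1 + 4.6 λ)/(1 + 1.03 λ).
Solving: λ (I_D1 V_DS2 − I_D2 V_DS1) = I_D2 − I_D1, so λ = (1.03 − 0.769) / (0.769 × 4.6 − 1.03 × 1.03) = 0.261 / 2.48 = 0.105 V⁻¹.

λ = 0.105 V⁻¹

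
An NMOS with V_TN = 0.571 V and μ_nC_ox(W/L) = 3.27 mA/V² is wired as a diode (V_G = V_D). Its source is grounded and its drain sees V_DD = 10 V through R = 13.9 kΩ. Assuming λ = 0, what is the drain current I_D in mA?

With gate tied to drain, V_GS = V_DS ≥ V_GS − V_TN, so the device is in saturation.
KCL at the drain: ½ k_n (V_GS − V_TN)² = (V_DD − V_GS)/R.
Let x = V_GS − 0.571. Then 22.7 x² + x − 9.429 = 0, giving x = 0.622 V (positive root), so V_GS = 1.19 V.
I_D = (V_DD − V_GS)/R = (10 − 1.19) / 13.9 = 0.634 mA.

I_D = 0.634 mA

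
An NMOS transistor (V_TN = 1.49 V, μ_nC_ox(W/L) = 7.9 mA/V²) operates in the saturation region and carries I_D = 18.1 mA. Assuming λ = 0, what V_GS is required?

V_GS = 3.63 V

In saturation I_D = ½ k_n (V_GS − V_TN)², so V_GS − V_TN = √(2 I_D / k_n) = √(2 × 18.1 / 7.9) = 2.14 V.
V_GS = 1.49 + 2.14 = 3.63 V.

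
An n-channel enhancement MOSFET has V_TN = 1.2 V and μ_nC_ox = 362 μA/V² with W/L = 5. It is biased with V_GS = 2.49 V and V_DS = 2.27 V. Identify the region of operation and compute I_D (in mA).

k_n = μ_nC_ox · (W/L) = 1.81 mA/V².
V_ov = V_GS − V_TN = 2.49 − 1.2 = 1.29 V.
Since V_DS = 2.27 V ≥ V_ov = 1.29 V, the device is in saturation.
I_D = ½ k_n V_ov² = 0.5 × 1.81 × 1.29² = 1.51 mA.

Saturation; I_D = 1.51 mA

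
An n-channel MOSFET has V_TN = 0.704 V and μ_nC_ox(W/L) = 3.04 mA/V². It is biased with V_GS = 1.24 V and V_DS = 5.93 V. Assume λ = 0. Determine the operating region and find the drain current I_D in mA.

Saturation; I_D = 0.437 mA

V_ov = V_GS − V_TN = 1.24 − 0.704 = 0.536 V.
Since V_DS = 5.93 V ≥ V_ov = 0.536 V, the device is in saturation.
I_D = ½ k_n V_ov² = 0.5 × 3.04 × 0.536² = 0.437 mA.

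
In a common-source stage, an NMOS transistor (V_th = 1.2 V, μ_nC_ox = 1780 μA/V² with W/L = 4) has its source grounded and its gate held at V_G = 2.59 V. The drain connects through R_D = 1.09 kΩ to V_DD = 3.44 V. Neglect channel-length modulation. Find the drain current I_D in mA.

I_D = 2.86 mA

V_GS = V_G = 2.59 V, so V_ov = 2.59 − 1.2 = 1.39 V.
k_n = μ_nC_ox · (W/L) = 7.12 mA/V².
Assume saturation: I_D = ½ k_n V_ov² = 0.5 × 7.12 × 1.39² = 6.88 mA, giving V_DS = V_DD − I_D R_D = 3.44 − 6.88 × 1.09 = -4.06 V.
But -4.06 V < V_ov = 1.39 V, so the device is actually in triode.
In triode I_D = k_n[V_ov V_DS − ½ V_DS²] and I_D = (V_DD − V_DS)/R_D. Equating: 3.88 V_DS² − 11.79 V_DS + 3.44 = 0, giving V_DS = 0.327 V (the root below V_ov).
I_D = (3.44 − 0.327) / 1.09 = 2.86 mA.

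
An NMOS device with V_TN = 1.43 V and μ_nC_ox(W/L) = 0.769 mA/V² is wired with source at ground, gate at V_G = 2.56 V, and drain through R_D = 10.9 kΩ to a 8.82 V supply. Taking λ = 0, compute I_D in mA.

I_D = 0.491 mA

V_GS = V_G = 2.56 V, so V_ov = 2.56 − 1.43 = 1.13 V.
Assume saturation: I_D = ½ k_n V_ov² = 0.5 × 0.769 × 1.13² = 0.491 mA, giving V_DS = V_DD − I_D R_D = 8.82 − 0.491 × 10.9 = 3.47 V.
V_DS = 3.47 V ≥ V_ov = 1.13 V, confirming saturation.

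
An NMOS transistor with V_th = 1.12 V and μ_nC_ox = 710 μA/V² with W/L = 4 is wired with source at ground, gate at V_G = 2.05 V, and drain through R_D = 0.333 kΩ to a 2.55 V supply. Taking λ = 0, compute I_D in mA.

V_GS = V_G = 2.05 V, so V_ov = 2.05 − 1.12 = 0.93 V.
k_n = μ_nC_ox · (W/L) = 2.84 mA/V².
Assume saturation: I_D = ½ k_n V_ov² = 0.5 × 2.84 × 0.93² = 1.23 mA, giving V_DS = V_DD − I_D R_D = 2.55 − 1.23 × 0.333 = 2.14 V.
V_DS = 2.14 V ≥ V_ov = 0.93 V, confirming saturation.

I_D = 1.23 mA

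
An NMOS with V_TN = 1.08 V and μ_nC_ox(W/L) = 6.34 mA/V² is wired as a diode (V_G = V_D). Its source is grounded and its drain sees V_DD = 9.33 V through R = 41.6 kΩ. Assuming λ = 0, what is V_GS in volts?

With gate tied to drain, V_GS = V_DS ≥ V_GS − V_TN, so the device is in saturation.
KCL at the drain: ½ k_n (V_GS − V_TN)² = (V_DD − V_GS)/R.
Let x = V_GS − 1.08. Then 132 x² + x − 8.25 = 0, giving x = 0.246 V (positive root), so V_GS = 1.33 V.
I_D = (V_DD − V_GS)/R = (9.33 − 1.33) / 41.6 = 0.192 mA.

V_GS = 1.33 V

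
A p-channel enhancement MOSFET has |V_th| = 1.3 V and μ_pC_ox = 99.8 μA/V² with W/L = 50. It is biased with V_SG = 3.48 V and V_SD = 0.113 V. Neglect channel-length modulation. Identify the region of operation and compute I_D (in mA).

Triode; I_D = 1.20 mA

k_p = μ_pC_ox · (W/L) = 4.99 mA/V².
V_ov = V_SG − |V_th| = 3.48 − 1.3 = 2.18 V.
Since V_SD = 0.113 V < V_ov = 2.18 V, the device is in the triode region.
I_D = k_p [V_ov · V_SD − ½ V_SD²] = 4.99 × [2.18 × 0.113 − 0.5 × 0.113²] = 1.2 mA.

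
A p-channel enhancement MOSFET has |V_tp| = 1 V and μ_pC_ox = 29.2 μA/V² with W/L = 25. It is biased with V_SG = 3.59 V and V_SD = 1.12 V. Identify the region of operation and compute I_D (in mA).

Triode; I_D = 1.66 mA

k_p = μ_pC_ox · (W/L) = 0.73 mA/V².
V_ov = V_SG − |V_tp| = 3.59 − 1 = 2.59 V.
Since V_SD = 1.12 V < V_ov = 2.59 V, the device is in the triode region.
I_D = k_p [V_ov · V_SD − ½ V_SD²] = 0.73 × [2.59 × 1.12 − 0.5 × 1.12²] = 1.66 mA.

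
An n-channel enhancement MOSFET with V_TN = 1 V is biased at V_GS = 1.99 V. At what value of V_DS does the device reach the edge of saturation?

V_DS,sat = 0.990 V

The boundary between triode and saturation is V_DS = V_GS − V_TN = V_ov.
V_ov = 1.99 − 1 = 0.99 V.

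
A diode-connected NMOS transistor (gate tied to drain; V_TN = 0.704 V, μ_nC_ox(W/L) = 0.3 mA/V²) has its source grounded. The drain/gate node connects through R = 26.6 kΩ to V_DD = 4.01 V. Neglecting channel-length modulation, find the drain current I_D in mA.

I_D = 0.0945 mA

With gate tied to drain, V_GS = V_DS ≥ V_GS − V_TN, so the device is in saturation.
KCL at the drain: ½ k_n (V_GS − V_TN)² = (V_DD − V_GS)/R.
Let x = V_GS − 0.704. Then 3.99 x² + x − 3.306 = 0, giving x = 0.794 V (positive root), so V_GS = 1.5 V.
I_D = (V_DD − V_GS)/R = (4.01 − 1.5) / 26.6 = 0.0945 mA.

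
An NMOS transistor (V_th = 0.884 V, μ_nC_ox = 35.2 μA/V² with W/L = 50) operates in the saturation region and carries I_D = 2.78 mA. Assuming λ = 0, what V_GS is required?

k_n = μ_nC_ox · (W/L) = 1.76 mA/V².
In saturation I_D = ½ k_n (V_GS − V_th)², so V_GS − V_th = √(2 I_D / k_n) = √(2 × 2.78 / 1.76) = 1.78 V.
V_GS = 0.884 + 1.78 = 2.66 V.

V_GS = 2.66 V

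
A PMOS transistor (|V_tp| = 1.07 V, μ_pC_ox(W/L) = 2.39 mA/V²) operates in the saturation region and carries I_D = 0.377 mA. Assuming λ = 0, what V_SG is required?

In saturation I_D = ½ k_p (V_SG − |V_tp|)², so V_SG − |V_tp| = √(2 I_D / k_p) = √(2 × 0.377 / 2.39) = 0.562 V.
V_SG = 1.07 + 0.562 = 1.63 V.

V_SG = 1.63 V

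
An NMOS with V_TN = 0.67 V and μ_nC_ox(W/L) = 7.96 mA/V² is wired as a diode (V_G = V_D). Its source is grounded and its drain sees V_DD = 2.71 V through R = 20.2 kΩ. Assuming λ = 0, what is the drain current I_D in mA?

I_D = 0.0934 mA

With gate tied to drain, V_GS = V_DS ≥ V_GS − V_TN, so the device is in saturation.
KCL at the drain: ½ k_n (V_GS − V_TN)² = (V_DD − V_GS)/R.
Let x = V_GS − 0.67. Then 80.4 x² + x − 2.04 = 0, giving x = 0.153 V (positive root), so V_GS = 0.823 V.
I_D = (V_DD − V_GS)/R = (2.71 − 0.823) / 20.2 = 0.0934 mA.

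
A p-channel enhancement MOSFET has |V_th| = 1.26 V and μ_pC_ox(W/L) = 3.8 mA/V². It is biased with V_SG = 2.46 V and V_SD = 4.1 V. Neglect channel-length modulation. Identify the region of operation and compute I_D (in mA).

Saturation; I_D = 2.74 mA

V_ov = V_SG − |V_th| = 2.46 − 1.26 = 1.2 V.
Since V_SD = 4.1 V ≥ V_ov = 1.2 V, the device is in saturation.
I_D = ½ k_p V_ov² = 0.5 × 3.8 × 1.2² = 2.74 mA.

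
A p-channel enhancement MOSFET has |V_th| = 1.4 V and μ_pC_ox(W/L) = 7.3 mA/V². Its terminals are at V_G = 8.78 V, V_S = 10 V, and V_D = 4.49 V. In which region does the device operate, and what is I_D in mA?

Cutoff; I_D = 0 mA

V_SG = V_S − V_G = 10 − 8.78 = 1.22 V; V_SD = V_S − V_D = 10 − 4.49 = 5.51 V.
V_SG = 1.22 V < |V_th| = 1.4 V, so the transistor is in cutoff.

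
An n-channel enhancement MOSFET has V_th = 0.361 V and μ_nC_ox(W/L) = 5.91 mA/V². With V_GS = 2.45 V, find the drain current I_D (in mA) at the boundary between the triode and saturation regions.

I_D = 12.9 mA

At the boundary V_DS = V_ov = V_GS − V_th = 2.45 − 0.361 = 2.09 V.
I_D = ½ k_n V_ov² = 0.5 × 5.91 × 2.09² = 12.9 mA.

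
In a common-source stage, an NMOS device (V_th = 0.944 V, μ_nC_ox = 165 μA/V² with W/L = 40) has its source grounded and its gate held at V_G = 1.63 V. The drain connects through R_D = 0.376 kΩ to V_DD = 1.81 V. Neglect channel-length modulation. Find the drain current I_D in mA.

I_D = 1.55 mA

V_GS = V_G = 1.63 V, so V_ov = 1.63 − 0.944 = 0.686 V.
k_n = μ_nC_ox · (W/L) = 6.6 mA/V².
Assume saturation: I_D = ½ k_n V_ov² = 0.5 × 6.6 × 0.686² = 1.55 mA, giving V_DS = V_DD − I_D R_D = 1.81 − 1.55 × 0.376 = 1.23 V.
V_DS = 1.23 V ≥ V_ov = 0.686 V, confirming saturation.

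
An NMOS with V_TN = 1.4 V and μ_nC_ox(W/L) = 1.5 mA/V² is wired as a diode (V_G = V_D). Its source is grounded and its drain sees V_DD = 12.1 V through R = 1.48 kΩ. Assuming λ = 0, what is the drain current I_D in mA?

With gate tied to drain, V_GS = V_DS ≥ V_GS − V_TN, so the device is in saturation.
KCL at the drain: ½ k_n (V_GS − V_TN)² = (V_DD − V_GS)/R.
Let x = V_GS − 1.4. Then 1.11 x² + x − 10.7 = 0, giving x = 2.69 V (positive root), so V_GS = 4.09 V.
I_D = (V_DD − V_GS)/R = (12.1 − 4.09) / 1.48 = 5.41 mA.

I_D = 5.41 mA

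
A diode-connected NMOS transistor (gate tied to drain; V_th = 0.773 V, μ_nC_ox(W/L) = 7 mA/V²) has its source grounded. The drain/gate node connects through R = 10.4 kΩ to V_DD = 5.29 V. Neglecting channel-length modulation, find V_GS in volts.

V_GS = 1.11 V

With gate tied to drain, V_GS = V_DS ≥ V_GS − V_th, so the device is in saturation.
KCL at the drain: ½ k_n (V_GS − V_th)² = (V_DD − V_GS)/R.
Let x = V_GS − 0.773. Then 36.4 x² + x − 4.517 = 0, giving x = 0.339 V (positive root), so V_GS = 1.11 V.
I_D = (V_DD − V_GS)/R = (5.29 − 1.11) / 10.4 = 0.402 mA.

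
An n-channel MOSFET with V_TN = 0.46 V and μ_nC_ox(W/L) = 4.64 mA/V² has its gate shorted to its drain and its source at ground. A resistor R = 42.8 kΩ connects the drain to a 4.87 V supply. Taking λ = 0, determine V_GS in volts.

V_GS = 0.666 V

With gate tied to drain, V_GS = V_DS ≥ V_GS − V_TN, so the device is in saturation.
KCL at the drain: ½ k_n (V_GS − V_TN)² = (V_DD − V_GS)/R.
Let x = V_GS − 0.46. Then 99.3 x² + x − 4.41 = 0, giving x = 0.206 V (positive root), so V_GS = 0.666 V.
I_D = (V_DD − V_GS)/R = (4.87 − 0.666) / 42.8 = 0.0982 mA.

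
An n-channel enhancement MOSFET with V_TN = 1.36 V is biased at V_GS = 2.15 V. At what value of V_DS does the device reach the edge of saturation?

The boundary between triode and saturation is V_DS = V_GS − V_TN = V_ov.
V_ov = 2.15 − 1.36 = 0.79 V.

V_DS,sat = 0.790 V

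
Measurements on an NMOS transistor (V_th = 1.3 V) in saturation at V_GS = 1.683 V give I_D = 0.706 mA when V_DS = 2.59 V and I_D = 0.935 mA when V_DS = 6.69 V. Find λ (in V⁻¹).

λ = 0.0995 V⁻¹

With V_GS fixed, I_D ∝ (1 + λ V_DS) in saturation, so I_D2/I_D1 = (1 + λ V_DS2)/(1 + λ V_DS1).
0.935/0.706 = 1.324 = (1 + 6.69 λ)/(1 + 2.59 λ).
Solving: λ (I_D1 V_DS2 − I_D2 V_DS1) = I_D2 − I_D1, so λ = (0.935 − 0.706) / (0.706 × 6.69 − 0.935 × 2.59) = 0.229 / 2.3 = 0.0995 V⁻¹.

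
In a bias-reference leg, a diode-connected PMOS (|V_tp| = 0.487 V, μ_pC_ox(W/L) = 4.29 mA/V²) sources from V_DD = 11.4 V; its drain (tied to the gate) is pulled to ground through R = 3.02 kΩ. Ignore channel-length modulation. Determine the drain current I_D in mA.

I_D = 3.21 mA

With gate tied to drain, V_SG = V_SD ≥ V_SG − |V_tp|, so the device is in saturation.
KCL at the drain: ½ k_p (V_SG − |V_tp|)² = (V_DD − V_SG)/R.
Let x = V_SG − 0.487. Then 6.48 x² + x − 10.91 = 0, giving x = 1.22 V (positive root), so V_SG = 1.71 V.
I_D = (V_DD − V_SG)/R = (11.4 − 1.71) / 3.02 = 3.21 mA.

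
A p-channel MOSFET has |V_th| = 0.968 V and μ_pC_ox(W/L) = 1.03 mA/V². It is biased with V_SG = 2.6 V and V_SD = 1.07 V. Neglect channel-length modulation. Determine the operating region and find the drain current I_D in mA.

Triode; I_D = 1.21 mA

V_ov = V_SG − |V_th| = 2.6 − 0.968 = 1.63 V.
Since V_SD = 1.07 V < V_ov = 1.63 V, the device is in the triode region.
I_D = k_p [V_ov · V_SD − ½ V_SD²] = 1.03 × [1.63 × 1.07 − 0.5 × 1.07²] = 1.21 mA.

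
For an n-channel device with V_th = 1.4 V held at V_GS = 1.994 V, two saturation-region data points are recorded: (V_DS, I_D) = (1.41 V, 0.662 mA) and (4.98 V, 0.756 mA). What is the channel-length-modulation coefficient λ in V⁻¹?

With V_GS fixed, I_D ∝ (1 + λ V_DS) in saturation, so I_D2/I_D1 = (1 + λ V_DS2)/(1 + λ V_DS1).
0.756/0.662 = 1.142 = (1 + 4.98 λ)/(1 + 1.41 λ).
Solving: λ (I_D1 V_DS2 − I_D2 V_DS1) = I_D2 − I_D1, so λ = (0.756 − 0.662) / (0.662 × 4.98 − 0.756 × 1.41) = 0.094 / 2.23 = 0.0421 V⁻¹.

λ = 0.0421 V⁻¹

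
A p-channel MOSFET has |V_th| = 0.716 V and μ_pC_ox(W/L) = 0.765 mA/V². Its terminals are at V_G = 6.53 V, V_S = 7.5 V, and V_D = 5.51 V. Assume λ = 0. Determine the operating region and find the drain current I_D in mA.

V_SG = V_S − V_G = 7.5 − 6.53 = 0.97 V; V_SD = V_S − V_D = 7.5 − 5.51 = 1.99 V.
V_ov = V_SG − |V_th| = 0.97 − 0.716 = 0.254 V.
Since V_SD = 1.99 V ≥ V_ov = 0.254 V, the device is in saturation.
I_D = ½ k_p V_ov² = 0.5 × 0.765 × 0.254² = 0.0247 mA.

Saturation; I_D = 0.0247 mA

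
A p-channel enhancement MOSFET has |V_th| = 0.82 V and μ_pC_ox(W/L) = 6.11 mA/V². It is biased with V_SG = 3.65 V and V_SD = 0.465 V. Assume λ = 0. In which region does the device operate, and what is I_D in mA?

V_ov = V_SG − |V_th| = 3.65 − 0.82 = 2.83 V.
Since V_SD = 0.465 V < V_ov = 2.83 V, the device is in the triode region.
I_D = k_p [V_ov · V_SD − ½ V_SD²] = 6.11 × [2.83 × 0.465 − 0.5 × 0.465²] = 7.38 mA.

Triode; I_D = 7.38 mA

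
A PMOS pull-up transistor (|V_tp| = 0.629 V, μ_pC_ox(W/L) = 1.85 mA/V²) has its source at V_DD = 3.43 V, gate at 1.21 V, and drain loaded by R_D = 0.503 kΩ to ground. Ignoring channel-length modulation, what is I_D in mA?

I_D = 2.34 mA

V_SG = V_DD − V_G = 3.43 − 1.21 = 2.22 V, so V_ov = 2.22 − 0.629 = 1.59 V.
Assume saturation: I_D = ½ k_p V_ov² = 0.5 × 1.85 × 1.59² = 2.34 mA, giving V_SD = V_DD − I_D R_D = 3.43 − 2.34 × 0.503 = 2.25 V.
V_SD = 2.25 V ≥ V_ov = 1.59 V, confirming saturation.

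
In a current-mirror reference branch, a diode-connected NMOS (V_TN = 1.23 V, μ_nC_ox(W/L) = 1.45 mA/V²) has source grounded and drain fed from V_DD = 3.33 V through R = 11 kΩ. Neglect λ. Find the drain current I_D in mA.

I_D = 0.150 mA

With gate tied to drain, V_GS = V_DS ≥ V_GS − V_TN, so the device is in saturation.
KCL at the drain: ½ k_n (V_GS − V_TN)² = (V_DD − V_GS)/R.
Let x = V_GS − 1.23. Then 7.97 x² + x − 2.1 = 0, giving x = 0.454 V (positive root), so V_GS = 1.68 V.
I_D = (V_DD − V_GS)/R = (3.33 − 1.68) / 11 = 0.15 mA.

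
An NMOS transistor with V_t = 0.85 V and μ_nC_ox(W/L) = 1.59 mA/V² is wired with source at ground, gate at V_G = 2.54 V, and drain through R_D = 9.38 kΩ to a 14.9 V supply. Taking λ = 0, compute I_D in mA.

V_GS = V_G = 2.54 V, so V_ov = 2.54 − 0.85 = 1.69 V.
Assume saturation: I_D = ½ k_n V_ov² = 0.5 × 1.59 × 1.69² = 2.27 mA, giving V_DS = V_DD − I_D R_D = 14.9 − 2.27 × 9.38 = -6.4 V.
But -6.4 V < V_ov = 1.69 V, so the device is actually in triode.
In triode I_D = k_n[V_ov V_DS − ½ V_DS²] and I_D = (V_DD − V_DS)/R_D. Equating: 7.46 V_DS² − 26.2 V_DS + 14.9 = 0, giving V_DS = 0.713 V (the root below V_ov).
I_D = (14.9 − 0.713) / 9.38 = 1.51 mA.

I_D = 1.51 mA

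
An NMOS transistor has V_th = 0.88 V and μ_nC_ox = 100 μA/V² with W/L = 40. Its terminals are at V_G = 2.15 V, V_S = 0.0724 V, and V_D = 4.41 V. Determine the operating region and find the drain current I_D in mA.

Saturation; I_D = 2.87 mA

V_GS = V_G − V_S = 2.15 − 0.0724 = 2.08 V; V_DS = V_D − V_S = 4.41 − 0.0724 = 4.34 V.
k_n = μ_nC_ox · (W/L) = 4 mA/V².
V_ov = V_GS − V_th = 2.08 − 0.88 = 1.2 V.
Since V_DS = 4.34 V ≥ V_ov = 1.2 V, the device is in saturation.
I_D = ½ k_n V_ov² = 0.5 × 4 × 1.2² = 2.87 mA.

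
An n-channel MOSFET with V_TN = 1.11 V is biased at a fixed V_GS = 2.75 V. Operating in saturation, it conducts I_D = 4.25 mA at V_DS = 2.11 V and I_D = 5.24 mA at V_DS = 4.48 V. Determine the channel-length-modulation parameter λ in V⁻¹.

With V_GS fixed, I_D ∝ (1 + λ V_DS) in saturation, so I_D2/I_D1 = (1 + λ V_DS2)/(1 + λ V_DS1).
5.24/4.25 = 1.233 = (1 + 4.48 λ)/(1 + 2.11 λ).
Solving: λ (I_D1 V_DS2 − I_D2 V_DS1) = I_D2 − I_D1, so λ = (5.24 − 4.25) / (4.25 × 4.48 − 5.24 × 2.11) = 0.99 / 7.98 = 0.124 V⁻¹.

λ = 0.124 V⁻¹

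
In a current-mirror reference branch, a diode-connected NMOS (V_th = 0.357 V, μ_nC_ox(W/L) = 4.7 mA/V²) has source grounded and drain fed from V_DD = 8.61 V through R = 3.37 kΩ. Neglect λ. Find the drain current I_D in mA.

With gate tied to drain, V_GS = V_DS ≥ V_GS − V_th, so the device is in saturation.
KCL at the drain: ½ k_n (V_GS − V_th)² = (V_DD − V_GS)/R.
Let x = V_GS − 0.357. Then 7.92 x² + x − 8.253 = 0, giving x = 0.96 V (positive root), so V_GS = 1.32 V.
I_D = (V_DD − V_GS)/R = (8.61 − 1.32) / 3.37 = 2.16 mA.

I_D = 2.16 mA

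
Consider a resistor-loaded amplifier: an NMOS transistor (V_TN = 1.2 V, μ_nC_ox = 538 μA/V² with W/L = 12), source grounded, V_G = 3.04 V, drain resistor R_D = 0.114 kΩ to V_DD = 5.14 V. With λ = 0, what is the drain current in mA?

V_GS = V_G = 3.04 V, so V_ov = 3.04 − 1.2 = 1.84 V.
k_n = μ_nC_ox · (W/L) = 6.456 mA/V².
Assume saturation: I_D = ½ k_n V_ov² = 0.5 × 6.456 × 1.84² = 10.9 mA, giving V_DS = V_DD − I_D R_D = 5.14 − 10.9 × 0.114 = 3.89 V.
V_DS = 3.89 V ≥ V_ov = 1.84 V, confirming saturation.

I_D = 10.9 mA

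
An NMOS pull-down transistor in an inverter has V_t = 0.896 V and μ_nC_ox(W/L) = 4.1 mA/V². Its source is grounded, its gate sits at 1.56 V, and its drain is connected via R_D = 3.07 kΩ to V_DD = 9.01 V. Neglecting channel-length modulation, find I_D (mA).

I_D = 0.904 mA

V_GS = V_G = 1.56 V, so V_ov = 1.56 − 0.896 = 0.664 V.
Assume saturation: I_D = ½ k_n V_ov² = 0.5 × 4.1 × 0.664² = 0.904 mA, giving V_DS = V_DD − I_D R_D = 9.01 − 0.904 × 3.07 = 6.24 V.
V_DS = 6.24 V ≥ V_ov = 0.664 V, confirming saturation.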